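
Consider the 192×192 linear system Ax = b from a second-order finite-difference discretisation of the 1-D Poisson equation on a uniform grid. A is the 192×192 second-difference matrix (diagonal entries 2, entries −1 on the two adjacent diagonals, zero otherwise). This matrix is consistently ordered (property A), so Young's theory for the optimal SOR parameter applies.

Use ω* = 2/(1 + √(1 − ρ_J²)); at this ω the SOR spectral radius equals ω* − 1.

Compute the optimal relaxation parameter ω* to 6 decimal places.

ρ_J = max_k |cos(kπ/193)| = cos(π/193) = 0.999868
√(1−ρ_J²) = |sin(π/193)| = 0.0162770
Young: ω* = 2/(1+√(1−ρ_J²)) = 2/(1+0.0162770) = 2/1.0162770 = 1.967967.
ρ_SOR = ω* − 1 ≈ 0.967967.

ω* = 1.967967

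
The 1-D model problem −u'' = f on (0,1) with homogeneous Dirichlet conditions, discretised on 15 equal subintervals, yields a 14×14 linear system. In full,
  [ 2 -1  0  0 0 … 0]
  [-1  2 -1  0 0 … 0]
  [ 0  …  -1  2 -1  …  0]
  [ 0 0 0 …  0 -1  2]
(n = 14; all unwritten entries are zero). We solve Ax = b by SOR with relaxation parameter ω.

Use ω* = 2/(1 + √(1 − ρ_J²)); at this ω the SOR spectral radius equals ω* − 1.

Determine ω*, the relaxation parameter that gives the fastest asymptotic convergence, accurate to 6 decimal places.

ω* = 1.655750

B_J for the 14×14 system has eigenvalues cos(kπ/15); ρ_J = cos(π/15) = 0.978148.
1 − cos²(π/15) = sin²(π/15) ⇒ √(1−ρ_J²) = sin(π/15) = 0.2079117.
ω* = 2/(1+0.2079117) = 1.655750
At ω = 1.655750 every |λ(B_ω)| = ω−1, so ρ_SOR = 0.655750.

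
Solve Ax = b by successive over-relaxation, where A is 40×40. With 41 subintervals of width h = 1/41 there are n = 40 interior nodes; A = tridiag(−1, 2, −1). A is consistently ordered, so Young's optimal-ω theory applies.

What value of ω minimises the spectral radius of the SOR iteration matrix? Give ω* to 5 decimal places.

B_J for the 40×40 system has eigenvalues cos(kπ/41); ρ_J = cos(π/41) = 0.99707.
√(1−ρ_J²) simplifies to sin(π/41) = 0.076549.
ω* = 2/(1+0.076549) = 1.85779
ρ_SOR = ω* − 1 = 1.85779 − 1 = 0.85779.

ω* = 1.85779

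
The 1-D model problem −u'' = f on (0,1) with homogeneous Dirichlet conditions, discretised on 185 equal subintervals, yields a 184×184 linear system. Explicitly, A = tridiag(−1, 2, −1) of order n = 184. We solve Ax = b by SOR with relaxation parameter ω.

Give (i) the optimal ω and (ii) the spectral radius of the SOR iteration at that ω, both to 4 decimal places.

With n=184, ρ(Jacobi) = cos(π/185) = 0.9999.
√(1−ρ_J²) = |sin(π/185)| = 0.01698
[ω*] 2 ÷ (1 + 0.01698) = 2 ÷ 1.01698 = 1.9666.
ρ_SOR = ω* − 1 = 1.9666 − 1 = 0.9666.

ω* = 1.9666, ρ_SOR = 0.9666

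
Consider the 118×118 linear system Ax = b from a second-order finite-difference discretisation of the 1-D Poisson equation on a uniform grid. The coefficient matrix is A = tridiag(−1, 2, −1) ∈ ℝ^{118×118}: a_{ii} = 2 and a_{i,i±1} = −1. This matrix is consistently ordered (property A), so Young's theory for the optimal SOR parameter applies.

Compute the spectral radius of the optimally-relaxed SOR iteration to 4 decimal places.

n=118: λ(B_J) = 1 − λ(A)/2 = cos(kπ/119); k=1 gives ρ_J = 0.9997.
1 − cos²(π/119) = sin²(π/119) ⇒ √(1−ρ_J²) = sin(π/119) = 0.02640.
ω* = 2/(1 + 0.02640) = 2/1.02640 = 1.9486.
Hence ρ(B_{ω*}) = 1.9486 − 1 = 0.9486.

ρ_SOR = 0.9486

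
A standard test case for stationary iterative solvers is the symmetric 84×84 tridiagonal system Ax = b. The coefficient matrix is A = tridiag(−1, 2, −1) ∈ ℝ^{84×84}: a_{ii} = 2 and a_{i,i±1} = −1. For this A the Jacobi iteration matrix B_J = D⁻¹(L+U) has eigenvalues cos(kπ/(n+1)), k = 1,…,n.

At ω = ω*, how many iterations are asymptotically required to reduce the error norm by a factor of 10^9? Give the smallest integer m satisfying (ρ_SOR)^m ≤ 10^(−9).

m = 281

spectrum of D⁻¹(L+U) = {cos(kπ/85) : 1≤k≤84}; ρ_J = cos(π/85) = 0.9993171.
√(1−ρ_J²) = |sin(π/85)| = 0.0369515
[ω*] 2 ÷ (1 + 0.0369515) = 2 ÷ 1.0369515 = 1.9287305.
and ρ(B_{ω*}) = 1.9287305 − 1 = 0.9287305.
9·ln10 = 20.7233; −ln(0.9287305) = 0.0739367; m = ⌈20.7233/0.0739367⌉ = ⌈280.284⌉ = 281.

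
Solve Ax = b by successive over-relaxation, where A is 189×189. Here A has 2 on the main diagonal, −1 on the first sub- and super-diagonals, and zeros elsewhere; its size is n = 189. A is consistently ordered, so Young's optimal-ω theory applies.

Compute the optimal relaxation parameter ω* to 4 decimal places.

ω* = 1.9675

ρ_J = max_k |cos(kπ/190)| = cos(π/190) = 0.9999
root = sin(π/190) = 0.01653  (since 1−cos² = sin²).
So ω* = 2/1.01653 = 1.9675 (Young).
and ρ(B_{ω*}) = 1.9675 − 1 = 0.9675.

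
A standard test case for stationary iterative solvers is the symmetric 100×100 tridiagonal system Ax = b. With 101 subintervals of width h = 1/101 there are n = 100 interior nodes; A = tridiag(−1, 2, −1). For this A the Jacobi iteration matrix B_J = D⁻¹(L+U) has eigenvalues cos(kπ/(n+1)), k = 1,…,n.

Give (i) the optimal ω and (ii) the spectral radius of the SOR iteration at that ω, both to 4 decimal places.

ω* = 1.9397, ρ_SOR = 0.9397

ρ_J = max_k |cos(kπ/101)| = cos(π/101) = 0.9995
√(1 − cos²(π/101)) = sin(π/101) ≈ 0.03110.
[ω*] 2 ÷ (1 + 0.03110) = 2 ÷ 1.03110 = 1.9397.
ρ_SOR = ω* − 1 ≈ 0.9397.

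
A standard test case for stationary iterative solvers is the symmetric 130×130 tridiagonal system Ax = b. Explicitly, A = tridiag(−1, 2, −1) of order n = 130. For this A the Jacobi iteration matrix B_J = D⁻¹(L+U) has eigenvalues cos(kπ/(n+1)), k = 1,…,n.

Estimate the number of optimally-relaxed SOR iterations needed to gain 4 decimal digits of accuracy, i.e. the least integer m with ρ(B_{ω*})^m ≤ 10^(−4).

m = 193

½·tridiag(1,0,1) at n=130: λ_k = cos(kπ/131); max |λ| at k=1 ⇒ ρ_J = cos(π/131) ≈ 0.9997125.
√(1−ρ_J²) = |sin(π/131)| = 0.0239793
Young: ω* = 2/(1+√(1−ρ_J²)) = 2/(1+0.0239793) = 2/1.0239793 = 1.9531645.
ρ(B_{ω*}) = ω*−1 = 0.9531645
For 4 digits: m = 4·ln10 / (−ln 0.9531645) = 9.21034/0.0479678 = 192.011; round up → m = 193.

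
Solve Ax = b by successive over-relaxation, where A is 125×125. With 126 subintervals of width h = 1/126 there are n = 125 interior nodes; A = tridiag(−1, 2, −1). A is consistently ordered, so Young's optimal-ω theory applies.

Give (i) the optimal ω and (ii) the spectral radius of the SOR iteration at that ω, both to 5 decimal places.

[ρ_J] n=125: ρ(B_J) = cos(π/(n+1)) = cos(π/126) = 0.99969.
√(1−ρ_J²) = |sin(π/126)| = 0.024931
ω* = 2/(1 + 0.024931) = 2/1.024931 = 1.95135.
Hence ρ(B_{ω*}) = 1.95135 − 1 = 0.95135.

ω* = 1.95135, ρ_SOR = 0.95135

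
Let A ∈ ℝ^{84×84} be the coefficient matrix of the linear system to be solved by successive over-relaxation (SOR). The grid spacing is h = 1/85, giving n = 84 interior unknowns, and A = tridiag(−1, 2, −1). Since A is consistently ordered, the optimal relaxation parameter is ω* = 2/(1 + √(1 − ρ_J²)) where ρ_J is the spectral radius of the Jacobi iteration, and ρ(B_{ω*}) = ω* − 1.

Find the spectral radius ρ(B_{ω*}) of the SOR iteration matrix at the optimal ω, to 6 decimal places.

ρ_SOR = 0.928731

[ρ_J] n=84: ρ(B_J) = cos(π/(n+1)) = cos(π/85) = 0.999317.
√(1−ρ_J²) simplifies to sin(π/85) = 0.0369515.
[ω*] 2 ÷ (1 + 0.0369515) = 2 ÷ 1.0369515 = 1.928731.
ρ(B_{ω*}) = ω*−1 = 0.928731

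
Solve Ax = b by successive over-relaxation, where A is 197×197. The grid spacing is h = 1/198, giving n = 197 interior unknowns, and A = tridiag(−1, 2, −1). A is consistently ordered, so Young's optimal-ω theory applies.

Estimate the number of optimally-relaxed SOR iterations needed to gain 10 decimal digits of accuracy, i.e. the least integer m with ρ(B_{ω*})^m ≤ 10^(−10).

ρ_J = max_k |cos(kπ/198)| = cos(π/198) = 0.9998741
√(1−ρ_J²) simplifies to sin(π/198) = 0.0158660.
ω* = 2/(1 + 0.0158660) = 2/1.0158660 = 1.9687636.
ρ_SOR = ω* − 1 = 1.9687636 − 1 = 0.9687636.
10·ln10 = 23.0259; −ln(0.9687636) = 0.0317347; m = ⌈23.0259/0.0317347⌉ = ⌈725.575⌉ = 726.

m = 726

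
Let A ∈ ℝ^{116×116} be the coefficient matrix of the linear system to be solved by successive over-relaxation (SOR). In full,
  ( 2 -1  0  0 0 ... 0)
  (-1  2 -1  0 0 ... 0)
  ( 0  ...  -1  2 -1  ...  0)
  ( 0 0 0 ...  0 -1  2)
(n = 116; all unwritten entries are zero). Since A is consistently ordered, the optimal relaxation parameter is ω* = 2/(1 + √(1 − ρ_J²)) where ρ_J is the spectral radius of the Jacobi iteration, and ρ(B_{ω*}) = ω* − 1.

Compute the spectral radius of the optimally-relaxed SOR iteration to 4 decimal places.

ρ_J = max_k |cos(kπ/117)| = cos(π/117) = 0.9996
1 − cos²(π/117) = sin²(π/117) ⇒ √(1−ρ_J²) = sin(π/117) = 0.02685.
[ω*] 2 ÷ (1 + 0.02685) = 2 ÷ 1.02685 = 1.9477.
ρ_SOR = ω* − 1 ≈ 0.9477.

ρ_SOR = 0.9477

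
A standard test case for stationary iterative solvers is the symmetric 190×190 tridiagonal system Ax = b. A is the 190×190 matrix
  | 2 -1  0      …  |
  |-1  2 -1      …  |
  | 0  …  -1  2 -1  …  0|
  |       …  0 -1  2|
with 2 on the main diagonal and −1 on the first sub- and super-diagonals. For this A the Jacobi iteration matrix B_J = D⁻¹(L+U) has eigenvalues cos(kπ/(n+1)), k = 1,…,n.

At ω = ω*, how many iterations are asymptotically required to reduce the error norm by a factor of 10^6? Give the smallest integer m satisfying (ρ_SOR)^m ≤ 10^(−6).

ρ_J = max_k |cos(kπ/191)| = cos(π/191) = 0.9998647
√(1−ρ_J²) = |sin(π/191)| = 0.0164474
[ω*] 2 ÷ (1 + 0.0164474) = 2 ÷ 1.0164474 = 1.9676375.
and ρ(B_{ω*}) = 1.9676375 − 1 = 0.9676375.
6·ln10 = 13.8155; −ln(0.9676375) = 0.0328977; m = ⌈13.8155/0.0328977⌉ = ⌈419.953⌉ = 420.

m = 420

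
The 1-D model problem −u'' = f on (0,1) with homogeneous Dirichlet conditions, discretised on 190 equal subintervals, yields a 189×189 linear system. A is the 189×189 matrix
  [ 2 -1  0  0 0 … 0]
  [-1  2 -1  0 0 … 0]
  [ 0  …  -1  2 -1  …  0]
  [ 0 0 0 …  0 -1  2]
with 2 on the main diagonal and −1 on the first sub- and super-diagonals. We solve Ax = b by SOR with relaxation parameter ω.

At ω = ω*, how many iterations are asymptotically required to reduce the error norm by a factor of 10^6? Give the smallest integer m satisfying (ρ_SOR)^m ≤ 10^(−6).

m = 418

½·tridiag(1,0,1) at n=189: λ_k = cos(kπ/190); max |λ| at k=1 ⇒ ρ_J = cos(π/190) ≈ 0.9998633.
root = sin(π/190) = 0.0165339  (since 1−cos² = sin²).
ω* = 2/(1+0.0165339) = 1.9674700
ρ_SOR = ω* − 1 = 1.9674700 − 1 = 0.9674700.
m ≥ 6·ln10 / (−ln 0.9674700) = 417.754; smallest integer m = 418.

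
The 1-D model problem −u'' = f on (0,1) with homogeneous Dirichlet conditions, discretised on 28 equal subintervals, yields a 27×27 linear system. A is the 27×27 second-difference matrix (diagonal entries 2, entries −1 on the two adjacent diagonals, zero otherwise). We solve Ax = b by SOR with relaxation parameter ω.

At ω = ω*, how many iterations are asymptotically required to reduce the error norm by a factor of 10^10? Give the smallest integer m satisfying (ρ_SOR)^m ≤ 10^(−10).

With n=27, ρ(Jacobi) = cos(π/28) = 0.9937122.
root = sin(π/28) = 0.1119645  (since 1−cos² = sin²).
ω* = 2/(1 + 0.1119645) = 2/1.1119645 = 1.7986186.
[ρ_SOR] ω* − 1 = 0.7986186.
m ≥ 10·ln10 / (−ln 0.7986186) = 102.396; smallest integer m = 103.

m = 103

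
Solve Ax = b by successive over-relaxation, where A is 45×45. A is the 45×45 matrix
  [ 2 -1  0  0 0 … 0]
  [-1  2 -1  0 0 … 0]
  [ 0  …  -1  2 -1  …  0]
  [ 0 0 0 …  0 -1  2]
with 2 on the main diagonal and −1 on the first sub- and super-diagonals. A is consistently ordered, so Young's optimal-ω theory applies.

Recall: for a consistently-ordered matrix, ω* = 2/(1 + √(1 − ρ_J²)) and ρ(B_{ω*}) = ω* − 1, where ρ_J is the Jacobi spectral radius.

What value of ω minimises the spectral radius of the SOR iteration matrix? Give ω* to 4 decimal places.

With n=45, ρ(Jacobi) = cos(π/46) = 0.9977.
√(1 − cos²(π/46)) = sin(π/46) ≈ 0.06824.
So ω* = 2/1.06824 = 1.8722 (Young).
At ω = 1.8722 every |λ(B_ω)| = ω−1, so ρ_SOR = 0.8722.

ω* = 1.8722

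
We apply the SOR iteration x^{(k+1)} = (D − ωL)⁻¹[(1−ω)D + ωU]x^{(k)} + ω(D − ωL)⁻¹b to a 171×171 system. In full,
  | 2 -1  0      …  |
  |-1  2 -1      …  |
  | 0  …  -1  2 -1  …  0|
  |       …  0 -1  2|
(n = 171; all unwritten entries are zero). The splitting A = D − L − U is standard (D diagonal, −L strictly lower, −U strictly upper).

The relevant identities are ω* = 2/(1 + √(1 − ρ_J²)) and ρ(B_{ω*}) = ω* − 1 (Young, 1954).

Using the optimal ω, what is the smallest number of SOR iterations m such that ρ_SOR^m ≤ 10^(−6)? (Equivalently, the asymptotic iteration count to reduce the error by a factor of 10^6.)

n=171: λ(B_J) = 1 − λ(A)/2 = cos(kπ/172); k=1 gives ρ_J = 0.9998332.
√(1−ρ_J²) = |sin(π/172)| = 0.0182641
So ω* = 2/1.0182641 = 1.9641270 (Young).
[ρ_SOR] ω* − 1 = 0.9641270.
ρ_SOR^m ≤ 10^(−6) ⇔ m ≥ 6·ln10/(−ln 0.9641270) = 13.8155/0.0365323 = 378.172; m = ⌈378.172⌉ = 379.

m = 379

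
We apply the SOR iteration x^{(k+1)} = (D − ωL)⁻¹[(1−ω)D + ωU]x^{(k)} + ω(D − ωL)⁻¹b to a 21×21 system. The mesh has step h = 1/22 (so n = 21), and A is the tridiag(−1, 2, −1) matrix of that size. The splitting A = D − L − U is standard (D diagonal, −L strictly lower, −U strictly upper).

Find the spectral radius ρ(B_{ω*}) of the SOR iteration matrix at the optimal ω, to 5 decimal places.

ρ_SOR = 0.75083

½·tridiag(1,0,1) at n=21: λ_k = cos(kπ/22); max |λ| at k=1 ⇒ ρ_J = cos(π/22) ≈ 0.98982.
√(1−ρ_J²) = |sin(π/22)| = 0.142315
ω* = 2/(1+0.142315) = 1.75083
and ρ(B_{ω*}) = 1.75083 − 1 = 0.75083.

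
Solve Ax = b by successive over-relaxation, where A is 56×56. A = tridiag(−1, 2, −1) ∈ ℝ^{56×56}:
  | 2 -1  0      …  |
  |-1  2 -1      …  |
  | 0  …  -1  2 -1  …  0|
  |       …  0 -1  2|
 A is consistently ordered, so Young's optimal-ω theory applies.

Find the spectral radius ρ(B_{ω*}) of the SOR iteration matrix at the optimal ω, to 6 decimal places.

ρ_SOR = 0.895577

With n=56, ρ(Jacobi) = cos(π/57) = 0.998482.
root = sin(π/57) = 0.0550878  (since 1−cos² = sin²).
Then 2/(1+√(1−ρ_J²)) = 2/(1+0.0550878); ω* = 2/1.0550878 = 1.895577.
ρ(B_{ω*}) = ω*−1 = 0.895577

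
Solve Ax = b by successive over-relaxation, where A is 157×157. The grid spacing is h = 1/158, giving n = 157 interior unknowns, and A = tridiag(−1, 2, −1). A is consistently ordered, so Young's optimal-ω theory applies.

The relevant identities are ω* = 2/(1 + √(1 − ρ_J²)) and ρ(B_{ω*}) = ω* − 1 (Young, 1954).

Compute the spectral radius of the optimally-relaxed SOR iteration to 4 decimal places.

½·tridiag(1,0,1) at n=157: λ_k = cos(kπ/158); max |λ| at k=1 ⇒ ρ_J = cos(π/158) ≈ 0.9998.
root = sin(π/158) = 0.01988  (since 1−cos² = sin²).
ω* = 2/(1+0.01988) = 1.9610
[ρ_SOR] ω* − 1 = 0.9610.

ρ_SOR = 0.9610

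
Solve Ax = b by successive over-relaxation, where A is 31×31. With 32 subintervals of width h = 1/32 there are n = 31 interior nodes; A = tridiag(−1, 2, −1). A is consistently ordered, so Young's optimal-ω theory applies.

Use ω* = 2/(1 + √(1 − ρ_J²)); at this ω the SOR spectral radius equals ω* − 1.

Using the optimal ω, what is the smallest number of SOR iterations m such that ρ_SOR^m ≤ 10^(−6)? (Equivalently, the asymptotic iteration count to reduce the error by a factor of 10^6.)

m = 71

½·tridiag(1,0,1) at n=31: λ_k = cos(kπ/32); max |λ| at k=1 ⇒ ρ_J = cos(π/32) ≈ 0.9951847.
1 − cos²(π/32) = sin²(π/32) ⇒ √(1−ρ_J²) = sin(π/32) = 0.0980171.
[ω*] 2 ÷ (1 + 0.0980171) = 2 ÷ 1.0980171 = 1.8214653.
[ρ_SOR] ω* − 1 = 0.8214653.
For 6 digits: m = 6·ln10 / (−ln 0.8214653) = 13.8155/0.196666 = 70.249; round up → m = 71.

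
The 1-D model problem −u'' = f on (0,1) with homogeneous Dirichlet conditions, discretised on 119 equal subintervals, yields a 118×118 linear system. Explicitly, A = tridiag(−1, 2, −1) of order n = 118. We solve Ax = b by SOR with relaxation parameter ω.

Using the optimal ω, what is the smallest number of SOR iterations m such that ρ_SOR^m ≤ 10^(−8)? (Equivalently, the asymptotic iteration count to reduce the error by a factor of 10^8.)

m = 349

½·tridiag(1,0,1) at n=118: λ_k = cos(kπ/119); max |λ| at k=1 ⇒ ρ_J = cos(π/119) ≈ 0.9996515.
√(1−ρ_J²) = |sin(π/119)| = 0.0263969
ω* = 2 / (1 + 0.0263969) = 2 / 1.0263969 ≈ 1.9485640.
and ρ(B_{ω*}) = 1.9485640 − 1 = 0.9485640.
For 8 digits: m = 8·ln10 / (−ln 0.9485640) = 18.4207/0.052806 = 348.837; round up → m = 349.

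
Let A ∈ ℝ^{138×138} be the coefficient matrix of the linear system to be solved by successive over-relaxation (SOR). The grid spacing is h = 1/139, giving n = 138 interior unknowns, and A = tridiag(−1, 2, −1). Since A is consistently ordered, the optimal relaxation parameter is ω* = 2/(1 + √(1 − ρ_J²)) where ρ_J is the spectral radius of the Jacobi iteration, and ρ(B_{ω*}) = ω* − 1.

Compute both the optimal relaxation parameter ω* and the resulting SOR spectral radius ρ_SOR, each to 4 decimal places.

ω* = 1.9558, ρ_SOR = 0.9558

ρ_J = max_k |cos(kπ/139)| = cos(π/139) = 0.9997
root = sin(π/139) = 0.02260  (since 1−cos² = sin²).
ω* = 2/(1+0.02260) = 1.9558
Hence ρ(B_{ω*}) = 1.9558 − 1 = 0.9558.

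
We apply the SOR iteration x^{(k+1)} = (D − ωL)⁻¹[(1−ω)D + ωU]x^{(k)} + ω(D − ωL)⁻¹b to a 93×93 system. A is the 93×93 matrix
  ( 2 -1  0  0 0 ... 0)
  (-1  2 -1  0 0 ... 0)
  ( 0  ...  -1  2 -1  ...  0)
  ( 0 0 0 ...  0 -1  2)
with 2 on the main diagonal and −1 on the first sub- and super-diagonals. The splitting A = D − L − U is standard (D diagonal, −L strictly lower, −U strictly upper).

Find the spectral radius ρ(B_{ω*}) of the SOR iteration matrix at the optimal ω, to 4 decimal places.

ρ_SOR = 0.9353

½·tridiag(1,0,1) at n=93: λ_k = cos(kπ/94); max |λ| at k=1 ⇒ ρ_J = cos(π/94) ≈ 0.9994.
root = sin(π/94) = 0.03341  (since 1−cos² = sin²).
ω* = 2/(1+0.03341) = 1.9353
ρ_SOR = ω* − 1 ≈ 0.9353.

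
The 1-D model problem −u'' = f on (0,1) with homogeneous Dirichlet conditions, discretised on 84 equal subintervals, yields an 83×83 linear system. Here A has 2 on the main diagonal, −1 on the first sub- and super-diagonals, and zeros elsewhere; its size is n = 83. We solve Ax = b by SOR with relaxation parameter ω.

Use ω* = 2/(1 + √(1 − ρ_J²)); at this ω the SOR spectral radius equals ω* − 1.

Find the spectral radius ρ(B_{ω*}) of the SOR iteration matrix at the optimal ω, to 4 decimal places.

½·tridiag(1,0,1) at n=83: λ_k = cos(kπ/84); max |λ| at k=1 ⇒ ρ_J = cos(π/84) ≈ 0.9993.
root = sin(π/84) = 0.03739  (since 1−cos² = sin²).
ω* = 2/(1+0.03739) = 1.9279
and ρ(B_{ω*}) = 1.9279 − 1 = 0.9279.

ρ_SOR = 0.9279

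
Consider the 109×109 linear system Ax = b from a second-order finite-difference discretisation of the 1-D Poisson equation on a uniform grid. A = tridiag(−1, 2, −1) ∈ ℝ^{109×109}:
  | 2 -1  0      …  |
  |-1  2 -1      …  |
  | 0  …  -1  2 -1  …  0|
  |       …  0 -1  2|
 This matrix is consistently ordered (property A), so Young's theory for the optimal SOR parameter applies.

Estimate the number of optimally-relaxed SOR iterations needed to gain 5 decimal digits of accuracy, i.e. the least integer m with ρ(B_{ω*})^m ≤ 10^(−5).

B_J for the 109×109 system has eigenvalues cos(kπ/110); ρ_J = cos(π/110) = 0.9995922.
1 − cos²(π/110) = sin²(π/110) ⇒ √(1−ρ_J²) = sin(π/110) = 0.0285561.
Then 2/(1+√(1−ρ_J²)) = 2/(1+0.0285561); ω* = 2/1.0285561 = 1.9444734.
At ω = 1.9444734 every |λ(B_ω)| = ω−1, so ρ_SOR = 0.9444734.
ρ_SOR^m ≤ 10^(−5) ⇔ m ≥ 5·ln10/(−ln 0.9444734) = 11.5129/0.0571278 = 201.529; m = ⌈201.529⌉ = 202.

m = 202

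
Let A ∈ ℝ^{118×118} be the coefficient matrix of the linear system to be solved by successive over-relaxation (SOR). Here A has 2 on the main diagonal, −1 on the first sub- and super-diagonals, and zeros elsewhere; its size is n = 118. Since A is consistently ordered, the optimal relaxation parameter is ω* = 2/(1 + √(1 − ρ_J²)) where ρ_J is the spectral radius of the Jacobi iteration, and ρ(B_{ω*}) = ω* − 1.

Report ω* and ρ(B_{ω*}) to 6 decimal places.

spectrum of D⁻¹(L+U) = {cos(kπ/119) : 1≤k≤118}; ρ_J = cos(π/119) = 0.999652.
root = sin(π/119) = 0.0263969  (since 1−cos² = sin²).
Then 2/(1+√(1−ρ_J²)) = 2/(1+0.0263969); ω* = 2/1.0263969 = 1.948564.
ρ(B_{ω*}) = ω*−1 = 0.948564

ω* = 1.948564, ρ_SOR = 0.948564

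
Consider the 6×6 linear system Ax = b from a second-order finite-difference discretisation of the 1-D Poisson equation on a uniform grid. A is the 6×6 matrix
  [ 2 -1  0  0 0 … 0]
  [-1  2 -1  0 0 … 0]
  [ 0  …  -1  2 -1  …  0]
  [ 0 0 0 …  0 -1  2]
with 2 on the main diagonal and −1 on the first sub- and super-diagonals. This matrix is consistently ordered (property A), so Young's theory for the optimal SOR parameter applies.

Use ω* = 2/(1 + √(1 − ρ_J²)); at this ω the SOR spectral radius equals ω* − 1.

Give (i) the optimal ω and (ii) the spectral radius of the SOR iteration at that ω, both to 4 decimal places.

With n=6, ρ(Jacobi) = cos(π/7) = 0.9010.
root = sin(π/7) = 0.43388  (since 1−cos² = sin²).
[ω*] 2 ÷ (1 + 0.43388) = 2 ÷ 1.43388 = 1.3948.
ρ_SOR = ω* − 1 = 1.3948 − 1 = 0.3948.

ω* = 1.3948, ρ_SOR = 0.3948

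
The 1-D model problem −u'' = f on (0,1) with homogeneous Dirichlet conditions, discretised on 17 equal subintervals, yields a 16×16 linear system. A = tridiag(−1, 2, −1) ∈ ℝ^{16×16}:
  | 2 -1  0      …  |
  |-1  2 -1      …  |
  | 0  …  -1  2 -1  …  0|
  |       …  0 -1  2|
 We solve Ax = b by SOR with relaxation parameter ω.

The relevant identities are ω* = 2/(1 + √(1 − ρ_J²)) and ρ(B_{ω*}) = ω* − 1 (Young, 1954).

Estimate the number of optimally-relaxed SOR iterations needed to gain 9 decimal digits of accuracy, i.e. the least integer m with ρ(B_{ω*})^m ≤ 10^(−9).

ρ_J = max_k |cos(kπ/17)| = cos(π/17) = 0.9829731
√(1−ρ_J²) = |sin(π/17)| = 0.1837495
Young: ω* = 2/(1+√(1−ρ_J²)) = 2/(1+0.1837495) = 2/1.1837495 = 1.6895466.
ρ_SOR = ω* − 1 ≈ 0.6895466.
m ≥ 9·ln10 / (−ln 0.6895466) = 55.750; smallest integer m = 56.

m = 56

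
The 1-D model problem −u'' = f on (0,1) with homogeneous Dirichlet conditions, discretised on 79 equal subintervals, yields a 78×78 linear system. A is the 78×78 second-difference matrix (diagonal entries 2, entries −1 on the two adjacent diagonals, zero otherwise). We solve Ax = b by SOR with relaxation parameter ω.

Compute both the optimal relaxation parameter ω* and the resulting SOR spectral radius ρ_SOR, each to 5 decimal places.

With n=78, ρ(Jacobi) = cos(π/79) = 0.99921.
1 − cos²(π/79) = sin²(π/79) ⇒ √(1−ρ_J²) = sin(π/79) = 0.039757.
So ω* = 2/1.039757 = 1.92353 (Young).
ρ_SOR = ω* − 1 = 1.92353 − 1 = 0.92353.

ω* = 1.92353, ρ_SOR = 0.92353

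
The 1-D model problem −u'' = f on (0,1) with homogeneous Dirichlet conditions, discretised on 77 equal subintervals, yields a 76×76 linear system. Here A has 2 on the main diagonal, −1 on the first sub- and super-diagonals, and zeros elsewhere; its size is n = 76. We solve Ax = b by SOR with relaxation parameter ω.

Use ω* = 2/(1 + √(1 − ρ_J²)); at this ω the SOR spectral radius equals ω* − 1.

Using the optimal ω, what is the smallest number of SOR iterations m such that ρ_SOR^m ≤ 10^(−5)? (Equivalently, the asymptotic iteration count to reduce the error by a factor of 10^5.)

m = 142

B_J for the 76×76 system has eigenvalues cos(kπ/77); ρ_J = cos(π/77) = 0.9991678.
1 − cos²(π/77) = sin²(π/77) ⇒ √(1−ρ_J²) = sin(π/77) = 0.0407886.
Then 2/(1+√(1−ρ_J²)) = 2/(1+0.0407886); ω* = 2/1.0407886 = 1.9216198.
[ρ_SOR] ω* − 1 = 0.9216198.
5·ln10 = 11.5129; −ln(0.9216198) = 0.0816225; m = ⌈11.5129/0.0816225⌉ = ⌈141.051⌉ = 142.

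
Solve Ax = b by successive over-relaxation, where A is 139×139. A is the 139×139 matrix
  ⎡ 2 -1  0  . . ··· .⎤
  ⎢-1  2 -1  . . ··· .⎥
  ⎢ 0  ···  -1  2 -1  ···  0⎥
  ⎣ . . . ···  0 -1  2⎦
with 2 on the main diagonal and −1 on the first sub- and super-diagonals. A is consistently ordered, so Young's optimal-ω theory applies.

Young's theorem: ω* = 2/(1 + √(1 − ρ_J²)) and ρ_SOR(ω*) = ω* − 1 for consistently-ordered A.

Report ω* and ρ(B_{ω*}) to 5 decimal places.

ω* = 1.95611, ρ_SOR = 0.95611

spectrum of D⁻¹(L+U) = {cos(kπ/140) : 1≤k≤139}; ρ_J = cos(π/140) = 0.99975.
√(1−ρ_J²) = |sin(π/140)| = 0.022438
Young: ω* = 2/(1+√(1−ρ_J²)) = 2/(1+0.022438) = 2/1.022438 = 1.95611.
ρ_SOR = ω* − 1 ≈ 0.95611.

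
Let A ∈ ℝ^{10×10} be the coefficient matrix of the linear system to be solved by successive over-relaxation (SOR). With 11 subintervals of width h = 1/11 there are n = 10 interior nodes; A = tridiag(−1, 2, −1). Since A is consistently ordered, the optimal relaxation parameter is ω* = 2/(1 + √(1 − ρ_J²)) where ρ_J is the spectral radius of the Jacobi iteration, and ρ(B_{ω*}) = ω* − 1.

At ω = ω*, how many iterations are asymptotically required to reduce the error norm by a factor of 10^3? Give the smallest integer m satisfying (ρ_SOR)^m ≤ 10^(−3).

m = 12

n=10: λ(B_J) = 1 − λ(A)/2 = cos(kπ/11); k=1 gives ρ_J = 0.9594930.
√(1−ρ_J²) = |sin(π/11)| = 0.2817326
Young: ω* = 2/(1+√(1−ρ_J²)) = 2/(1+0.2817326) = 2/1.2817326 = 1.5603879.
Hence ρ(B_{ω*}) = 1.5603879 − 1 = 0.5603879.
3·ln10 = 6.90776; −ln(0.5603879) = 0.579126; m = ⌈6.90776/0.579126⌉ = ⌈11.928⌉ = 12.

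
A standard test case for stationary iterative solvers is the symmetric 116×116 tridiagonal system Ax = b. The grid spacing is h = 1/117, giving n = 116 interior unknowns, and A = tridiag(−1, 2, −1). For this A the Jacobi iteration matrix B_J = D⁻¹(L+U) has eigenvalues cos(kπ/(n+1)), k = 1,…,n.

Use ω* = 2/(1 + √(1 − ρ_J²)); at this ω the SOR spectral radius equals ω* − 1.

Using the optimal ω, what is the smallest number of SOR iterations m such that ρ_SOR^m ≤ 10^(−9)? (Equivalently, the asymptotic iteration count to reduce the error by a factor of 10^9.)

m = 386

spectrum of D⁻¹(L+U) = {cos(kπ/117) : 1≤k≤116}; ρ_J = cos(π/117) = 0.9996395.
√(1−ρ_J²) = |sin(π/117)| = 0.0268480
[ω*] 2 ÷ (1 + 0.0268480) = 2 ÷ 1.0268480 = 1.9477079.
ρ_SOR = ω* − 1 = 1.9477079 − 1 = 0.9477079.
For 9 digits: m = 9·ln10 / (−ln 0.9477079) = 20.7233/0.0537089 = 385.845; round up → m = 386.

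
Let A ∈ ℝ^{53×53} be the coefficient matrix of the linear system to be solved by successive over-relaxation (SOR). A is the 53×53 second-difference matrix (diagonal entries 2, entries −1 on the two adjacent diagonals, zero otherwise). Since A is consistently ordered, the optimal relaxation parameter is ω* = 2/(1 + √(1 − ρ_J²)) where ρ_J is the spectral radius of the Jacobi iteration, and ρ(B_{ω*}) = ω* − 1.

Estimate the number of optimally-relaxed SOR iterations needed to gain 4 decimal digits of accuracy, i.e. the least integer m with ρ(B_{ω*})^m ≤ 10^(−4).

½·tridiag(1,0,1) at n=53: λ_k = cos(kπ/54); max |λ| at k=1 ⇒ ρ_J = cos(π/54) ≈ 0.9983082.
√(1−ρ_J²) simplifies to sin(π/54) = 0.0581448.
ω* = 2/(1+0.0581448) = 1.8901005
ρ_SOR = ω* − 1 = 1.8901005 − 1 = 0.8901005.
(0.8901005)^m ≤ 10^{−4}  ⇒  m·ln(0.8901005) ≤ −4·ln10  ⇒  m ≥ 79.112  ⇒  m = 80

m = 80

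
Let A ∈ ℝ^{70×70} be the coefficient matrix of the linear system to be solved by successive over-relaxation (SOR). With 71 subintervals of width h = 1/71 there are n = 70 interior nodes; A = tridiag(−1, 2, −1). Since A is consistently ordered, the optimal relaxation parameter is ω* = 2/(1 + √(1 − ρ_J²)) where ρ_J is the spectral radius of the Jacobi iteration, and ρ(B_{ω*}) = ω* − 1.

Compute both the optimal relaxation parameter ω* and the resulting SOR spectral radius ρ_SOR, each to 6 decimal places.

ω* = 1.915281, ρ_SOR = 0.915281

B_J for the 70×70 system has eigenvalues cos(kπ/71); ρ_J = cos(π/71) = 0.999021.
√(1−ρ_J²) = |sin(π/71)| = 0.0442333
ω* = 2 / (1 + 0.0442333) = 2 / 1.0442333 ≈ 1.915281.
ρ_SOR = ω* − 1 = 1.915281 − 1 = 0.915281.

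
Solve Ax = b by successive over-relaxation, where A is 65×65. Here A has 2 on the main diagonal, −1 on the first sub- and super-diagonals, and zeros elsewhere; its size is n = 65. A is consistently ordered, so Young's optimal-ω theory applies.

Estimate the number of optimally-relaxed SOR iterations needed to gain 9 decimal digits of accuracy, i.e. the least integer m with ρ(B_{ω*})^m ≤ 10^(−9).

m = 218

n=65: λ(B_J) = 1 − λ(A)/2 = cos(kπ/66); k=1 gives ρ_J = 0.9988673.
√(1−ρ_J²) = |sin(π/66)| = 0.0475819
Young: ω* = 2/(1+√(1−ρ_J²)) = 2/(1+0.0475819) = 2/1.0475819 = 1.9091586.
Hence ρ(B_{ω*}) = 1.9091586 − 1 = 0.9091586.
(0.9091586)^m ≤ 10^{−9}  ⇒  m·ln(0.9091586) ≤ −9·ln10  ⇒  m ≥ 217.600  ⇒  m = 218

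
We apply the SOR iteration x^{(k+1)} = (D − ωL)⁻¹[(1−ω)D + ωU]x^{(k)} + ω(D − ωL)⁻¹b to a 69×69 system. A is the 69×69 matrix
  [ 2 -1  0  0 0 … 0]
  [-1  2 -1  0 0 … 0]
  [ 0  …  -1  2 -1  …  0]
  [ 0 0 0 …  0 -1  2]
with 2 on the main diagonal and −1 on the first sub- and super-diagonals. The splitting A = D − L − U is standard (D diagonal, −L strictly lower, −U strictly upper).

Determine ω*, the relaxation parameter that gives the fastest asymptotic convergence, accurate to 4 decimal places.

[ρ_J] n=69: ρ(B_J) = cos(π/(n+1)) = cos(π/70) = 0.9990.
√(1−ρ_J²) = |sin(π/70)| = 0.04486
ω* = 2 / (1 + 0.04486) = 2 / 1.04486 ≈ 1.9141.
ρ_SOR = ω* − 1 = 1.9141 − 1 = 0.9141.

ω* = 1.9141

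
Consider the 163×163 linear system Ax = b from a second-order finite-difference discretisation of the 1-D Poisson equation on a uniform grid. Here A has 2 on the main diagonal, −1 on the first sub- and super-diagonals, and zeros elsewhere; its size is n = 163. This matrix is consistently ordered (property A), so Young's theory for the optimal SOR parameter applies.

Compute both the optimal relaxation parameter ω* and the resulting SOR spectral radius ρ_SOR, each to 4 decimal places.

n=163: λ(B_J) = 1 − λ(A)/2 = cos(kπ/164); k=1 gives ρ_J = 0.9998.
root = sin(π/164) = 0.01915  (since 1−cos² = sin²).
ω* = 2/(1+0.01915) = 1.9624
ρ(B_{ω*}) = ω*−1 = 0.9624

ω* = 1.9624, ρ_SOR = 0.9624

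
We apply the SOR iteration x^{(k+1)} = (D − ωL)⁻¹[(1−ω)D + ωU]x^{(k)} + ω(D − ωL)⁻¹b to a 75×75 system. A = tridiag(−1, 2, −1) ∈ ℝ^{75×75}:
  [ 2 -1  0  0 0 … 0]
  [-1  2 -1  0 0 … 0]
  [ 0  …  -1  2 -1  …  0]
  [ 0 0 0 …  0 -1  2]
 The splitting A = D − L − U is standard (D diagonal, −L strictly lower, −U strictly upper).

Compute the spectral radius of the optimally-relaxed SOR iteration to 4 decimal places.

spectrum of D⁻¹(L+U) = {cos(kπ/76) : 1≤k≤75}; ρ_J = cos(π/76) = 0.9991.
√(1−ρ_J²) simplifies to sin(π/76) = 0.04132.
ω* = 2/(1+0.04132) = 1.9206
ρ_SOR = ω* − 1 ≈ 0.9206.

ρ_SOR = 0.9206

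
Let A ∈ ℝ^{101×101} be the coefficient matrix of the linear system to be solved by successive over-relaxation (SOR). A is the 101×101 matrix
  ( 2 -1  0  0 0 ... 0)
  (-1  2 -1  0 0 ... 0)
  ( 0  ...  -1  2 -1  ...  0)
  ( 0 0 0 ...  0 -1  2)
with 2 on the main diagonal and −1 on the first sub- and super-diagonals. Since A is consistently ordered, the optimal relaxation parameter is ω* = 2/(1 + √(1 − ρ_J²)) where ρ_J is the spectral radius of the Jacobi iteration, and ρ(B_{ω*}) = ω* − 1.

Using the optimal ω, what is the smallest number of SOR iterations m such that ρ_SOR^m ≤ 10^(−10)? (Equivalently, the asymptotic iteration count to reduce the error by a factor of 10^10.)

m = 374

With n=101, ρ(Jacobi) = cos(π/102) = 0.9995257.
√(1−ρ_J²) simplifies to sin(π/102) = 0.0307951.
ω* = 2/(1 + 0.0307951) = 2/1.0307951 = 1.9402498.
and ρ(B_{ω*}) = 1.9402498 − 1 = 0.9402498.
Need (0.9402498)^m ≤ 10^(−10): m ≥ 10·ln10/|ln 0.9402498| = 23.0259/0.0616097 = 373.738 ⇒ m = 374.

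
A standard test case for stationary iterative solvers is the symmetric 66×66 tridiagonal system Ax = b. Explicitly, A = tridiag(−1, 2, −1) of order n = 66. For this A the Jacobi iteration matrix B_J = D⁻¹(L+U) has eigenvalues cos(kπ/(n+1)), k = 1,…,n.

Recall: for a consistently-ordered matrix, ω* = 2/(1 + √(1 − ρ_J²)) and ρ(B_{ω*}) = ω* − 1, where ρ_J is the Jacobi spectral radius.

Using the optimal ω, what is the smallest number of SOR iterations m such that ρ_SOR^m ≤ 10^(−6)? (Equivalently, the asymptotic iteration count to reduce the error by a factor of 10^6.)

With n=66, ρ(Jacobi) = cos(π/67) = 0.9989009.
1 − cos²(π/67) = sin²(π/67) ⇒ √(1−ρ_J²) = sin(π/67) = 0.0468723.
[ω*] 2 ÷ (1 + 0.0468723) = 2 ÷ 1.0468723 = 1.9104527.
and ρ(B_{ω*}) = 1.9104527 − 1 = 0.9104527.
(0.9104527)^m ≤ 10^{−6}  ⇒  m·ln(0.9104527) ≤ −6·ln10  ⇒  m ≥ 147.266  ⇒  m = 148

m = 148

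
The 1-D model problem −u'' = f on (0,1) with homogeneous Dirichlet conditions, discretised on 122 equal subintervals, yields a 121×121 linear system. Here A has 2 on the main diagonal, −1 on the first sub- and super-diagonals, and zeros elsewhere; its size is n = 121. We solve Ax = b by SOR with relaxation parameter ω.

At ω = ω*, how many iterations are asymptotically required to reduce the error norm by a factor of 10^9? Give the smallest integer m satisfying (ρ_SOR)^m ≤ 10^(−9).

m = 403

½·tridiag(1,0,1) at n=121: λ_k = cos(kπ/122); max |λ| at k=1 ⇒ ρ_J = cos(π/122) ≈ 0.9996685.
√(1−ρ_J²) simplifies to sin(π/122) = 0.0257479.
[ω*] 2 ÷ (1 + 0.0257479) = 2 ÷ 1.0257479 = 1.9497968.
At ω = 1.9497968 every |λ(B_ω)| = ω−1, so ρ_SOR = 0.9497968.
ρ_SOR^m ≤ 10^(−9) ⇔ m ≥ 9·ln10/(−ln 0.9497968) = 20.7233/0.0515072 = 402.338; m = ⌈402.338⌉ = 403.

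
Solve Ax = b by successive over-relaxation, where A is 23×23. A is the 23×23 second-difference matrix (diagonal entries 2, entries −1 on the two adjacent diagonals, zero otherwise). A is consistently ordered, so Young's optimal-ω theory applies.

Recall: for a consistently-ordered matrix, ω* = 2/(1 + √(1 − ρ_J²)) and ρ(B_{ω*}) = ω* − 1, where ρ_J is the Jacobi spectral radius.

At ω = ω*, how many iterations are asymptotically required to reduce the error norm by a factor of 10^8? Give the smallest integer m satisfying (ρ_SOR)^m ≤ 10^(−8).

m = 71

[ρ_J] n=23: ρ(B_J) = cos(π/(n+1)) = cos(π/24) = 0.9914449.
√(1 − cos²(π/24)) = sin(π/24) ≈ 0.1305262.
ω* = 2/(1 + 0.1305262) = 2/1.1305262 = 1.7690877.
ρ(B_{ω*}) = ω*−1 = 0.7690877
For 8 digits: m = 8·ln10 / (−ln 0.7690877) = 18.4207/0.26255 = 70.161; round up → m = 71.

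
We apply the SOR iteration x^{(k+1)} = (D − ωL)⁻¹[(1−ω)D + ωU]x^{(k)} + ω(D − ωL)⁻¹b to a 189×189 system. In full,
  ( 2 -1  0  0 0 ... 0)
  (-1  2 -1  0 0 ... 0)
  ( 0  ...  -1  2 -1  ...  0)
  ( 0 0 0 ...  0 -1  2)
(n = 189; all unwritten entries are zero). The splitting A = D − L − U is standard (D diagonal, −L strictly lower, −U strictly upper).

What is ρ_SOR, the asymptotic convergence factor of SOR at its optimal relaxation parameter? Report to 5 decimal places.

ρ_J = max_k |cos(kπ/190)| = cos(π/190) = 0.99986
root = sin(π/190) = 0.016534  (since 1−cos² = sin²).
So ω* = 2/1.016534 = 1.96747 (Young).
and ρ(B_{ω*}) = 1.96747 − 1 = 0.96747.

ρ_SOR = 0.96747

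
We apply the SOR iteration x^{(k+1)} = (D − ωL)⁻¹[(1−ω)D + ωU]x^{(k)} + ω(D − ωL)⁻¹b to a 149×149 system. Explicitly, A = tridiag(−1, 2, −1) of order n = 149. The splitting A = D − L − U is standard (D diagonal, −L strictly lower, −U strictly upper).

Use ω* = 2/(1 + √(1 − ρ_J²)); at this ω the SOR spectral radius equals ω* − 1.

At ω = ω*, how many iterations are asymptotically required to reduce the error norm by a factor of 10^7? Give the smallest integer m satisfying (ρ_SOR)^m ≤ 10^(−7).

B_J for the 149×149 system has eigenvalues cos(kπ/150); ρ_J = cos(π/150) = 0.9997807.
1 − cos²(π/150) = sin²(π/150) ⇒ √(1−ρ_J²) = sin(π/150) = 0.0209424.
So ω* = 2/1.0209424 = 1.9589744 (Young).
At ω = 1.9589744 every |λ(B_ω)| = ω−1, so ρ_SOR = 0.9589744.
Need (0.9589744)^m ≤ 10^(−7): m ≥ 7·ln10/|ln 0.9589744| = 16.1181/0.0418909 = 384.764 ⇒ m = 385.

m = 385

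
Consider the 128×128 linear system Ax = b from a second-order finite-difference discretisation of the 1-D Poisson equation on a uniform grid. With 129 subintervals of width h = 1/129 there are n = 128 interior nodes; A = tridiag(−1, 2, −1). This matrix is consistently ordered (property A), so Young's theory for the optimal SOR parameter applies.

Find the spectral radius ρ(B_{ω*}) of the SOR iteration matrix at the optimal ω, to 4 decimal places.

spectrum of D⁻¹(L+U) = {cos(kπ/129) : 1≤k≤128}; ρ_J = cos(π/129) = 0.9997.
root = sin(π/129) = 0.02435  (since 1−cos² = sin²).
ω* = 2/(1 + 0.02435) = 2/1.02435 = 1.9525.
At ω = 1.9525 every |λ(B_ω)| = ω−1, so ρ_SOR = 0.9525.

ρ_SOR = 0.9525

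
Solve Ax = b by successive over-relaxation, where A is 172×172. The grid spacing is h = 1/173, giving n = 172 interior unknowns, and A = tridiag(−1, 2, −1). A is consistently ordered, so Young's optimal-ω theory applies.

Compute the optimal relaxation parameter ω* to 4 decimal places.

ω* = 1.9643

spectrum of D⁻¹(L+U) = {cos(kπ/173) : 1≤k≤172}; ρ_J = cos(π/173) = 0.9998.
root = sin(π/173) = 0.01816  (since 1−cos² = sin²).
So ω* = 2/1.01816 = 1.9643 (Young).
ρ_SOR = ω* − 1 = 1.9643 − 1 = 0.9643.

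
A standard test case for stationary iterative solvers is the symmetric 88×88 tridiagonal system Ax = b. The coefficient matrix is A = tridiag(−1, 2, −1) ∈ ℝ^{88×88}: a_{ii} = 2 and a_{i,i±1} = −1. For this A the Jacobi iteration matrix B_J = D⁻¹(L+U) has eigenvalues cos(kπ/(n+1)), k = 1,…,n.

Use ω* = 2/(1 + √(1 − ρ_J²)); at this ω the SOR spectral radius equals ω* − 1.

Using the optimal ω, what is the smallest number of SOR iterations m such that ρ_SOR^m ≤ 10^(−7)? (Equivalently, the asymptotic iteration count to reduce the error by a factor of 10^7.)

[ρ_J] n=88: ρ(B_J) = cos(π/(n+1)) = cos(π/89) = 0.9993771.
1 − cos²(π/89) = sin²(π/89) ⇒ √(1−ρ_J²) = sin(π/89) = 0.0352915.
ω* = 2/(1 + 0.0352915) = 2/1.0352915 = 1.9318231.
[ρ_SOR] ω* − 1 = 0.9318231.
7·ln10 = 16.1181; −ln(0.9318231) = 0.0706123; m = ⌈16.1181/0.0706123⌉ = ⌈228.262⌉ = 229.

m = 229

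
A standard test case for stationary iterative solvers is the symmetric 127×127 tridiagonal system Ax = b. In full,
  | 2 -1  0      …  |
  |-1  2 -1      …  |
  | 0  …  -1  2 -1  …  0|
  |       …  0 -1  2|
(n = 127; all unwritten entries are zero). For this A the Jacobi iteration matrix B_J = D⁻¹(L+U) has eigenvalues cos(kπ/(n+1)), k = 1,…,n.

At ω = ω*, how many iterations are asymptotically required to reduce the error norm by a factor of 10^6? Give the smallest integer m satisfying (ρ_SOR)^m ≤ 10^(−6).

m = 282

ρ_J = max_k |cos(kπ/128)| = cos(π/128) = 0.9996988
1 − cos²(π/128) = sin²(π/128) ⇒ √(1−ρ_J²) = sin(π/128) = 0.0245412.
Then 2/(1+√(1−ρ_J²)) = 2/(1+0.0245412); ω* = 2/1.0245412 = 1.9520933.
ρ_SOR = ω* − 1 = 1.9520933 − 1 = 0.9520933.
m ≥ 6·ln10 / (−ln 0.9520933) = 281.419; smallest integer m = 282.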